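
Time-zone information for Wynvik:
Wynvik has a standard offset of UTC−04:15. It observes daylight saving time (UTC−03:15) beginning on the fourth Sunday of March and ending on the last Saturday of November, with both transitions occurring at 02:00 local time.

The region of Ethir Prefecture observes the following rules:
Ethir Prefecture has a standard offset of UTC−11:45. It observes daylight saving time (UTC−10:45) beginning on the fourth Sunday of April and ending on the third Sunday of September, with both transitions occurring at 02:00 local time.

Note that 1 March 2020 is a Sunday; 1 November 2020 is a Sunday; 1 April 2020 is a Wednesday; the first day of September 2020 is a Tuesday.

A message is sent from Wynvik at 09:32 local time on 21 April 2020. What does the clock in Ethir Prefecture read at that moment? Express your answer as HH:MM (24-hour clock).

01:02

1 March 2020 is a Sunday, so the first Sunday is March 1 and the fourth is March 22.
1 November 2020 is a Sunday, so Saturdays fall on 7, 14, 21, 28; the last is November 28.
21 April 2020 lies within the daylight-saving period (22 March – 28 November), so Wynvik is on daylight time, UTC−03:15.
09:32 Wynvik + 3h15m = 12:47 UTC.
1 April 2020 is a Wednesday, so the first Sunday is April 5 and the fourth is April 26.
1 September 2020 is a Tuesday, so the first Sunday is September 6 and the third is September 20.
At the standard offset (UTC−11:45), 12:47 UTC − 11h45m = 01:02 Ethir Prefecture standard time.
The standard-time date in Ethir Prefecture, 21 April 2020, is outside the daylight-saving period (26 April – 20 September), so Ethir Prefecture is on standard time, UTC−11:45.
12:47 UTC − 11h45m = 01:02 Ethir Prefecture.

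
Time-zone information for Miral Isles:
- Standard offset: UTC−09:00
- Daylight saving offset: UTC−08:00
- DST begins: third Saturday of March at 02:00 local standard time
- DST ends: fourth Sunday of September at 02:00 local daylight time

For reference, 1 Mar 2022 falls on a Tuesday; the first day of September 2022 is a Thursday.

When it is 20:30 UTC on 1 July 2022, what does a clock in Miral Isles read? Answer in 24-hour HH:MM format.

1 March 2022 is a Tuesday, so the first Saturday is March 5 and the third is March 19.
1 September 2022 is a Thursday, so the first Sunday is September 4 and the fourth is September 25.
At the standard offset (UTC−09:00), 20:30 UTC − 9h = 11:30 Miral Isles standard time.
Daylight saving runs 19 March – 25 September; the standard-time date in Miral Isles, 1 July 2022, is inside that window, so Miral Isles is at UTC−08:00.
20:30 UTC − 8h = 12:30 local.

12:30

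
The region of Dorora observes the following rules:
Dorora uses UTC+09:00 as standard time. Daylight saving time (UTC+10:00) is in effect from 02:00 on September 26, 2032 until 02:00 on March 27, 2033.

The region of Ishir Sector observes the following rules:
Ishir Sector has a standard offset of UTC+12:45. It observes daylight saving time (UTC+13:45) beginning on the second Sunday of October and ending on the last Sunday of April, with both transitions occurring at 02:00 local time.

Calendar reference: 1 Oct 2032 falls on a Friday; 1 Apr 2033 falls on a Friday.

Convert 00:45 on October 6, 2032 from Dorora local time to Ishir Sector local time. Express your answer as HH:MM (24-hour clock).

03:30

October 6, 2032 falls between 26 September 2032 and 27 March 2033, so daylight saving is in effect and Dorora is at UTC+10:00.
00:45 Dorora − 10h = 14:45 UTC (rolling into the previous day, 5 October 2032).
1 October 2032 is a Friday, so the first Sunday is October 3 and the second is October 10.
1 April 2033 is a Friday, so Sundays fall on 3, 10, 17, 24; the last is April 24.
At the standard offset (UTC+12:45), 14:45 UTC + 12h45m = 03:30 Ishir Sector standard time (rolling into the next day, 6 October 2032).
The standard-time date in Ishir Sector, October 6, 2032, is outside the daylight-saving period (10 October 2032 – 24 April 2033), so Ishir Sector is on standard time, UTC+12:45.
14:45 UTC + 12h45m = 03:30 Ishir Sector (rolling into the next day, 6 October 2032).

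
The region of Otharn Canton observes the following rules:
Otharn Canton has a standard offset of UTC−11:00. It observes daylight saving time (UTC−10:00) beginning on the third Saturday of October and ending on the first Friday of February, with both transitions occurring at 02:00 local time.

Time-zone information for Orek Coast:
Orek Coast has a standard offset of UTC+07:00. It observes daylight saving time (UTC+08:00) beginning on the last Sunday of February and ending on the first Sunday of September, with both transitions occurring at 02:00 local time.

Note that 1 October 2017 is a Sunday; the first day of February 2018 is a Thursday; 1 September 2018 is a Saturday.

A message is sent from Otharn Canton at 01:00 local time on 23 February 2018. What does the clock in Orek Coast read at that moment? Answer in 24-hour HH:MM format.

1 October 2017 is a Sunday, so the first Saturday is October 7 and the third is October 21.
1 February 2018 is a Thursday, so the first Friday is February 2.
Daylight saving runs 21 October 2017 – 2 February 2018; 23 February 2018 is outside that window, so Otharn Canton is on standard time at UTC−11:00.
01:00 Otharn Canton + 11h = 12:00 UTC.
1 February 2018 is a Thursday, so Sundays fall on 4, 11, 18, 25; the last is February 25.
1 September 2018 is a Saturday, so the first Sunday is September 2.
At the standard offset (UTC+07:00), 12:00 UTC + 7h = 19:00 Orek Coast standard time.
Daylight saving runs 25 February – 2 September; the standard-time date in Orek Coast, 23 February 2018, is outside that window, so Orek Coast is on standard time at UTC+07:00.
12:00 UTC + 7h = 19:00 Orek Coast.

19:00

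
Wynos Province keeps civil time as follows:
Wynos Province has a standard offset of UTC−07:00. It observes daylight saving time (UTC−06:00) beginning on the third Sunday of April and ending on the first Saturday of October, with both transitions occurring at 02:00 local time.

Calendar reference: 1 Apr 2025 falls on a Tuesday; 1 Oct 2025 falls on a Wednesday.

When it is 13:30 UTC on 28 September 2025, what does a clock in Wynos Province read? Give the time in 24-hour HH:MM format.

1 April 2025 is a Tuesday, so the first Sunday is April 6 and the third is April 20.
1 October 2025 is a Wednesday, so the first Saturday is October 4.
At the standard offset (UTC−07:00), 13:30 UTC − 7h = 06:30 Wynos Province standard time.
The standard-time date in Wynos Province, 28 September 2025, falls between 20 April and 4 October, so daylight saving is in effect and Wynos Province is at UTC−06:00.
13:30 UTC − 6h = 07:30 local.

07:30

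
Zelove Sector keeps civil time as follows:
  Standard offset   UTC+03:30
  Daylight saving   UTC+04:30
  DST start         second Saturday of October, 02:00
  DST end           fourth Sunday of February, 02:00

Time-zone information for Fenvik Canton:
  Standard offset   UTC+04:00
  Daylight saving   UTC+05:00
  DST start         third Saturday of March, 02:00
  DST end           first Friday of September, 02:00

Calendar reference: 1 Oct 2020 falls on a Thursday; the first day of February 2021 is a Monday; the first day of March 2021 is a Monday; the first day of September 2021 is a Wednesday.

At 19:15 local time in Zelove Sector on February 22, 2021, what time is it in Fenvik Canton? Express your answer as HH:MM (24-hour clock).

1 October 2020 is a Thursday, so the first Saturday is October 3 and the second is October 10.
1 February 2021 is a Monday, so the first Sunday is February 7 and the fourth is February 28.
Daylight saving runs 10 October 2020 – 28 February 2021; February 22, 2021 is inside that window, so Zelove Sector is at UTC+04:30.
19:15 Zelove Sector − 4h30m = 14:45 UTC.
1 March 2021 is a Monday, so the first Saturday is March 6 and the third is March 20.
1 September 2021 is a Wednesday, so the first Friday is September 3.
At the standard offset (UTC+04:00), 14:45 UTC + 4h = 18:45 Fenvik Canton standard time.
The standard-time date in Fenvik Canton, February 22, 2021, is outside the daylight-saving period (20 March – 3 September), so Fenvik Canton is on standard time, UTC+04:00.
14:45 UTC + 4h = 18:45 Fenvik Canton.

18:45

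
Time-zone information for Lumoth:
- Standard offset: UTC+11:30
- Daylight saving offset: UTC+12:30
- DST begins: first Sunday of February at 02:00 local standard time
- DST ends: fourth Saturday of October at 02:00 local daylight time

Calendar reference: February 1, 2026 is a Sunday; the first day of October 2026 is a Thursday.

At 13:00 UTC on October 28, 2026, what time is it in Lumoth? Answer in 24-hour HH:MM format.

1 February 2026 is a Sunday, so the first Sunday is February 1.
1 October 2026 is a Thursday, so the first Saturday is October 3 and the fourth is October 24.
At the standard offset (UTC+11:30), 13:00 UTC + 11h30m = 00:30 Lumoth standard time (rolling into the next day, 29 October 2026).
The standard-time date in Lumoth, October 29, 2026, does not fall between 1 February and 24 October, so daylight saving is not in effect and Lumoth is at UTC+11:30.
13:00 UTC + 11h30m = 00:30 local (rolling into the next day, 29 October 2026).

00:30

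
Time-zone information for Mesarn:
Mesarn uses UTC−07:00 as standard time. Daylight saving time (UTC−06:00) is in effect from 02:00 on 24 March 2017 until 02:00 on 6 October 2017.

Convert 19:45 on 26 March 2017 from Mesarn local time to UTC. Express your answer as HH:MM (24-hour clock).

01:45

Daylight saving runs 24 March – 6 October; 26 March 2017 is inside that window, so Mesarn is at UTC−06:00.
19:45 local + 6h = 01:45 UTC (rolling into the next day, 27 March 2017).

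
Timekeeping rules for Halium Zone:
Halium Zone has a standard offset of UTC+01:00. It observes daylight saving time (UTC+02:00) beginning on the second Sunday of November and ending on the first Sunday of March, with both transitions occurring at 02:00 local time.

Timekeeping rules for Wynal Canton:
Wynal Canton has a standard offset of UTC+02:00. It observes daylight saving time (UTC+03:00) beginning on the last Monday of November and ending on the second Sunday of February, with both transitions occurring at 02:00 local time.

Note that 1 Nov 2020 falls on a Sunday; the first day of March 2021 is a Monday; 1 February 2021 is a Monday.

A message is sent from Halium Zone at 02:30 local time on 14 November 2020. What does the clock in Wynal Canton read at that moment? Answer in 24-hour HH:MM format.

1 November 2020 is a Sunday, so the first Sunday is November 1 and the second is November 8.
1 March 2021 is a Monday, so the first Sunday is March 7.
14 November 2020 falls between 8 November 2020 and 7 March 2021, so daylight saving is in effect and Halium Zone is at UTC+02:00.
02:30 Halium Zone − 2h = 00:30 UTC.
1 November 2020 is a Sunday, so Mondays fall on 2, 9, 16, 23, 30; the last is November 30.
1 February 2021 is a Monday, so the first Sunday is February 7 and the second is February 14.
At the standard offset (UTC+02:00), 00:30 UTC + 2h = 02:30 Wynal Canton standard time.
The standard-time date in Wynal Canton, 14 November 2020, is outside the daylight-saving period (30 November 2020 – 14 February 2021), so Wynal Canton is on standard time, UTC+02:00.
00:30 UTC + 2h = 02:30 Wynal Canton.

02:30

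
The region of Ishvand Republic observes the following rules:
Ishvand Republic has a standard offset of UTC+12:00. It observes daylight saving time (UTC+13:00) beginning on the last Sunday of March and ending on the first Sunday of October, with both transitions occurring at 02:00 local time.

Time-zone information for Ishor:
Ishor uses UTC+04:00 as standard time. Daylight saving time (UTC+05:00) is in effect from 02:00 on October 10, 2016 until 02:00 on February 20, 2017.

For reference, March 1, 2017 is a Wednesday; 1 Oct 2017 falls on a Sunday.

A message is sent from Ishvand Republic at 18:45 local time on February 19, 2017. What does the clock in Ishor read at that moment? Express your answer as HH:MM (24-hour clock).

11:45

1 March 2017 is a Wednesday, so Sundays fall on 5, 12, 19, 26; the last is March 26.
1 October 2017 is a Sunday, so the first Sunday is October 1.
February 19, 2017 is outside the daylight-saving period (26 March – 1 October), so Ishvand Republic is on standard time, UTC+12:00.
18:45 Ishvand Republic − 12h = 06:45 UTC.
At the standard offset (UTC+04:00), 06:45 UTC + 4h = 10:45 Ishor standard time.
The standard-time date in Ishor, February 19, 2017, lies within the daylight-saving period (10 October 2016 – 20 February 2017), so Ishor is on daylight time, UTC+05:00.
06:45 UTC + 5h = 11:45 Ishor.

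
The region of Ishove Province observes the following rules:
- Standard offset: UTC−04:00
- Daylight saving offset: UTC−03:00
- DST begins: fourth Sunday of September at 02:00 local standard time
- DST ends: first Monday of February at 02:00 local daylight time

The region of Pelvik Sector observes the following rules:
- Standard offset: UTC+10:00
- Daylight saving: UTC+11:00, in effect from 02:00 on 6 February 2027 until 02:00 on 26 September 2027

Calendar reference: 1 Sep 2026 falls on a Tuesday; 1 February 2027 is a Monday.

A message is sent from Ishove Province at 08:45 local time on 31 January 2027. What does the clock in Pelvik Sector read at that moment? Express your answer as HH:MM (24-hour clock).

21:45

1 September 2026 is a Tuesday, so the first Sunday is September 6 and the fourth is September 27.
1 February 2027 is a Monday, so the first Monday is February 1.
31 January 2027 lies within the daylight-saving period (27 September 2026 – 1 February 2027), so Ishove Province is on daylight time, UTC−03:00.
08:45 Ishove Province + 3h = 11:45 UTC.
At the standard offset (UTC+10:00), 11:45 UTC + 10h = 21:45 Pelvik Sector standard time.
Daylight saving runs 6 February – 26 September; the standard-time date in Pelvik Sector, 31 January 2027, is outside that window, so Pelvik Sector is on standard time at UTC+10:00.
11:45 UTC + 10h = 21:45 Pelvik Sector.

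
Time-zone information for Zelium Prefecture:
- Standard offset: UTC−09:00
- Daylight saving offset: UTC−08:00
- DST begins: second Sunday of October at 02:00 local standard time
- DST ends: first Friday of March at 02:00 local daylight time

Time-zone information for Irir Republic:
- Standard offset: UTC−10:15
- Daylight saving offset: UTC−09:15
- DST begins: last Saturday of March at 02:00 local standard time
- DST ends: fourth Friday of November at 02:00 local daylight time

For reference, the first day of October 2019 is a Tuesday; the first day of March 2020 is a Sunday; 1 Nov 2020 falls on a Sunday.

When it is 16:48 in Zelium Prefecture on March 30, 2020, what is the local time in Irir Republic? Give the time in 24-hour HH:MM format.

16:33

1 October 2019 is a Tuesday, so the first Sunday is October 6 and the second is October 13.
1 March 2020 is a Sunday, so the first Friday is March 6.
March 30, 2020 does not fall between 13 October 2019 and 6 March 2020, so daylight saving is not in effect and Zelium Prefecture is at UTC−09:00.
16:48 Zelium Prefecture + 9h = 01:48 UTC (rolling into the next day, 31 March 2020).
1 March 2020 is a Sunday, so Saturdays fall on 7, 14, 21, 28; the last is March 28.
1 November 2020 is a Sunday, so the first Friday is November 6 and the fourth is November 27.
At the standard offset (UTC−10:15), 01:48 UTC − 10h15m = 15:33 Irir Republic standard time (rolling into the previous day, 30 March 2020).
The standard-time date in Irir Republic, March 30, 2020, falls between 28 March and 27 November, so daylight saving is in effect and Irir Republic is at UTC−09:15.
01:48 UTC − 9h15m = 16:33 Irir Republic (rolling into the previous day, 30 March 2020).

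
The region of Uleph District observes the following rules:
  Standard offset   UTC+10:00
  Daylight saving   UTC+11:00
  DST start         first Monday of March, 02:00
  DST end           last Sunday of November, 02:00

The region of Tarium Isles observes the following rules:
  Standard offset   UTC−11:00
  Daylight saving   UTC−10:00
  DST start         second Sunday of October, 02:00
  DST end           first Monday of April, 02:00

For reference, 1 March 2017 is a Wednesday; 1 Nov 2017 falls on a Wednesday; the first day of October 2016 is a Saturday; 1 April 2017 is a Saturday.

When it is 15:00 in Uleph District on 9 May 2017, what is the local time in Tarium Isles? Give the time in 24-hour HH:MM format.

17:00

1 March 2017 is a Wednesday, so the first Monday is March 6.
1 November 2017 is a Wednesday, so Sundays fall on 5, 12, 19, 26; the last is November 26.
9 May 2017 falls between 6 March and 26 November, so daylight saving is in effect and Uleph District is at UTC+11:00.
15:00 Uleph District − 11h = 04:00 UTC.
1 October 2016 is a Saturday, so the first Sunday is October 2 and the second is October 9.
1 April 2017 is a Saturday, so the first Monday is April 3.
At the standard offset (UTC−11:00), 04:00 UTC − 11h = 17:00 Tarium Isles standard time (rolling into the previous day, 8 May 2017).
Daylight saving runs 9 October 2016 – 3 April 2017; the standard-time date in Tarium Isles, 8 May 2017, is outside that window, so Tarium Isles is on standard time at UTC−11:00.
04:00 UTC − 11h = 17:00 Tarium Isles (rolling into the previous day, 8 May 2017).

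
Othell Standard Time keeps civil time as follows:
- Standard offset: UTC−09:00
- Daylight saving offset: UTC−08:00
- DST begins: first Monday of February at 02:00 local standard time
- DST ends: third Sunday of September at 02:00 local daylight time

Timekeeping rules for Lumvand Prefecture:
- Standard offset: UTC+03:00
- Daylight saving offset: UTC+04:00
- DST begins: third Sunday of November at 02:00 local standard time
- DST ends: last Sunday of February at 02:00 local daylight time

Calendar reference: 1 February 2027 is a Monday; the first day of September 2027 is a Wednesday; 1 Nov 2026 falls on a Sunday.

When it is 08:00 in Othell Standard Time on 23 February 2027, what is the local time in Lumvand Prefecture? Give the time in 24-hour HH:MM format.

20:00

1 February 2027 is a Monday, so the first Monday is February 1.
1 September 2027 is a Wednesday, so the first Sunday is September 5 and the third is September 19.
Daylight saving runs 1 February – 19 September; 23 February 2027 is inside that window, so Othell Standard Time is at UTC−08:00.
08:00 Othell Standard Time + 8h = 16:00 UTC.
1 November 2026 is a Sunday, so the first Sunday is November 1 and the third is November 15.
1 February 2027 is a Monday, so Sundays fall on 7, 14, 21, 28; the last is February 28.
At the standard offset (UTC+03:00), 16:00 UTC + 3h = 19:00 Lumvand Prefecture standard time.
Daylight saving runs 15 November 2026 – 28 February 2027; the standard-time date in Lumvand Prefecture, 23 February 2027, is inside that window, so Lumvand Prefecture is at UTC+04:00.
16:00 UTC + 4h = 20:00 Lumvand Prefecture.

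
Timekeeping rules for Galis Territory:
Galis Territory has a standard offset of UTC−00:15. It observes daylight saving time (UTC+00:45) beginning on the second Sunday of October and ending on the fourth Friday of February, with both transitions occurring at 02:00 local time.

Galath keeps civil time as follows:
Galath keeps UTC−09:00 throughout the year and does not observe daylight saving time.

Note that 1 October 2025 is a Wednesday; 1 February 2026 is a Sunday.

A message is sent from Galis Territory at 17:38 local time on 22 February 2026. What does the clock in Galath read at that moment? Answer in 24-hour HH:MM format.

07:53

1 October 2025 is a Wednesday, so the first Sunday is October 5 and the second is October 12.
1 February 2026 is a Sunday, so the first Friday is February 6 and the fourth is February 27.
Daylight saving runs 12 October 2025 – 27 February 2026; 22 February 2026 is inside that window, so Galis Territory is at UTC+00:45.
17:38 Galis Territory − 0h45m = 16:53 UTC.
Galath has no daylight saving, so its offset is UTC−09:00 year-round.
16:53 UTC − 9h = 07:53 Galath.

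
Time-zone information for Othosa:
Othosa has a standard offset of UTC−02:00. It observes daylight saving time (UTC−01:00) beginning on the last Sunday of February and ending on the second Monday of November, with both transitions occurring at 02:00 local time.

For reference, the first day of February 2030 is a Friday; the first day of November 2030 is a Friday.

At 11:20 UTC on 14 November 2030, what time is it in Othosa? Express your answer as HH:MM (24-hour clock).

1 February 2030 is a Friday, so Sundays fall on 3, 10, 17, 24; the last is February 24.
1 November 2030 is a Friday, so the first Monday is November 4 and the second is November 11.
At the standard offset (UTC−02:00), 11:20 UTC − 2h = 09:20 Othosa standard time.
The standard-time date in Othosa, 14 November 2030, does not fall between 24 February and 11 November, so daylight saving is not in effect and Othosa is at UTC−02:00.
11:20 UTC − 2h = 09:20 local.

09:20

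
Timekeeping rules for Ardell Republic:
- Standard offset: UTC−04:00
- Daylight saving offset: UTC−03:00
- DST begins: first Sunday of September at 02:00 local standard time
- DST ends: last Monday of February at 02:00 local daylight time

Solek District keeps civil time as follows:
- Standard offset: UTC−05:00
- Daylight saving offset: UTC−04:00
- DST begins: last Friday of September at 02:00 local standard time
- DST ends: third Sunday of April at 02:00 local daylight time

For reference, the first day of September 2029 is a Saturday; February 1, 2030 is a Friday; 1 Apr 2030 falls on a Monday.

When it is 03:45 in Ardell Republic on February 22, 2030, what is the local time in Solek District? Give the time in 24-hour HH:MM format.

1 September 2029 is a Saturday, so the first Sunday is September 2.
1 February 2030 is a Friday, so Mondays fall on 4, 11, 18, 25; the last is February 25.
February 22, 2030 lies within the daylight-saving period (2 September 2029 – 25 February 2030), so Ardell Republic is on daylight time, UTC−03:00.
03:45 Ardell Republic + 3h = 06:45 UTC.
1 September 2029 is a Saturday, so Fridays fall on 7, 14, 21, 28; the last is September 28.
1 April 2030 is a Monday, so the first Sunday is April 7 and the third is April 21.
At the standard offset (UTC−05:00), 06:45 UTC − 5h = 01:45 Solek District standard time.
The standard-time date in Solek District, February 22, 2030, lies within the daylight-saving period (28 September 2029 – 21 April 2030), so Solek District is on daylight time, UTC−04:00.
06:45 UTC − 4h = 02:45 Solek District.

02:45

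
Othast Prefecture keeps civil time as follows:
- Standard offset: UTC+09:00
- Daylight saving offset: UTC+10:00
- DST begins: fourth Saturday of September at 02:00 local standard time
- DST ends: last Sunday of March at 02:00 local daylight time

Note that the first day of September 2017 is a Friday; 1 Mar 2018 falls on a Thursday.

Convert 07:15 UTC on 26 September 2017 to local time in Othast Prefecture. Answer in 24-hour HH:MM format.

17:15

1 September 2017 is a Friday, so the first Saturday is September 2 and the fourth is September 23.
1 March 2018 is a Thursday, so Sundays fall on 4, 11, 18, 25; the last is March 25.
At the standard offset (UTC+09:00), 07:15 UTC + 9h = 16:15 Othast Prefecture standard time.
The standard-time date in Othast Prefecture, 26 September 2017, lies within the daylight-saving period (23 September 2017 – 25 March 2018), so Othast Prefecture is on daylight time, UTC+10:00.
07:15 UTC + 10h = 17:15 local.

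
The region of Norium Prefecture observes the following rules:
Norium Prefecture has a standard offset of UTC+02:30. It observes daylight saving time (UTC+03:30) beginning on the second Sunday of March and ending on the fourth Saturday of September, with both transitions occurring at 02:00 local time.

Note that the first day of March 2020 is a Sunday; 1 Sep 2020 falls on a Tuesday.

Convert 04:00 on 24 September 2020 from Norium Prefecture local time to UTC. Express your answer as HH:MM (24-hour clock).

00:30

1 March 2020 is a Sunday, so the first Sunday is March 1 and the second is March 8.
1 September 2020 is a Tuesday, so the first Saturday is September 5 and the fourth is September 26.
Daylight saving runs 8 March – 26 September; 24 September 2020 is inside that window, so Norium Prefecture is at UTC+03:30.
04:00 local − 3h30m = 00:30 UTC.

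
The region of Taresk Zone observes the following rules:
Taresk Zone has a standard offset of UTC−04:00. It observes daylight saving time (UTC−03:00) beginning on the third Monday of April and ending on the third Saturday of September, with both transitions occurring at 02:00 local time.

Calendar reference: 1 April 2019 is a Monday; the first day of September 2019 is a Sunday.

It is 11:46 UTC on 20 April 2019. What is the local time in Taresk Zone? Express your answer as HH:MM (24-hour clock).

1 April 2019 is a Monday, so the first Monday is April 1 and the third is April 15.
1 September 2019 is a Sunday, so the first Saturday is September 7 and the third is September 21.
At the standard offset (UTC−04:00), 11:46 UTC − 4h = 07:46 Taresk Zone standard time.
The standard-time date in Taresk Zone, 20 April 2019, falls between 15 April and 21 September, so daylight saving is in effect and Taresk Zone is at UTC−03:00.
11:46 UTC − 3h = 08:46 local.

08:46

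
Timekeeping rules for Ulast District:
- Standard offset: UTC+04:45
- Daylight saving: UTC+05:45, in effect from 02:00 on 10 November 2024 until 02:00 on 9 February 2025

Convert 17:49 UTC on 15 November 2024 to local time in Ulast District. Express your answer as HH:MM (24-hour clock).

23:34

At the standard offset (UTC+04:45), 17:49 UTC + 4h45m = 22:34 Ulast District standard time.
The standard-time date in Ulast District, 15 November 2024, lies within the daylight-saving period (10 November 2024 – 9 February 2025), so Ulast District is on daylight time, UTC+05:45.
17:49 UTC + 5h45m = 23:34 local.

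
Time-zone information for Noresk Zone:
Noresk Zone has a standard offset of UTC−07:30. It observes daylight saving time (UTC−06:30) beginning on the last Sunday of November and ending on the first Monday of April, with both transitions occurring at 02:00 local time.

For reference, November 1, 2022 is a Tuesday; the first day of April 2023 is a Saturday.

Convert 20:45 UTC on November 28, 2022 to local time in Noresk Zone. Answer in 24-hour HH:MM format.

1 November 2022 is a Tuesday, so Sundays fall on 6, 13, 20, 27; the last is November 27.
1 April 2023 is a Saturday, so the first Monday is April 3.
At the standard offset (UTC−07:30), 20:45 UTC − 7h30m = 13:15 Noresk Zone standard time.
Daylight saving runs 27 November 2022 – 3 April 2023; the standard-time date in Noresk Zone, November 28, 2022, is inside that window, so Noresk Zone is at UTC−06:30.
20:45 UTC − 6h30m = 14:15 local.

14:15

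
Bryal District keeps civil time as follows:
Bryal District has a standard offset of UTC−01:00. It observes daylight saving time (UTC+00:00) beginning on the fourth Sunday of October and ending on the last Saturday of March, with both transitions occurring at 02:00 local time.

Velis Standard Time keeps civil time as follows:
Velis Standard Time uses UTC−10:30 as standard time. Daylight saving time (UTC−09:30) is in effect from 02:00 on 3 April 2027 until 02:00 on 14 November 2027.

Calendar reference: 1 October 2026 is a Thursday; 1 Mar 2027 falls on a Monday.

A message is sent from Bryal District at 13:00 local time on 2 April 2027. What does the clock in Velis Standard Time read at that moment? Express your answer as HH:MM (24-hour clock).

1 October 2026 is a Thursday, so the first Sunday is October 4 and the fourth is October 25.
1 March 2027 is a Monday, so Saturdays fall on 6, 13, 20, 27; the last is March 27.
Daylight saving runs 25 October 2026 – 27 March 2027; 2 April 2027 is outside that window, so Bryal District is on standard time at UTC−01:00.
13:00 Bryal District + 1h = 14:00 UTC.
At the standard offset (UTC−10:30), 14:00 UTC − 10h30m = 03:30 Velis Standard Time standard time.
The standard-time date in Velis Standard Time, 2 April 2027, does not fall between 3 April and 14 November, so daylight saving is not in effect and Velis Standard Time is at UTC−10:30.
14:00 UTC − 10h30m = 03:30 Velis Standard Time.

03:30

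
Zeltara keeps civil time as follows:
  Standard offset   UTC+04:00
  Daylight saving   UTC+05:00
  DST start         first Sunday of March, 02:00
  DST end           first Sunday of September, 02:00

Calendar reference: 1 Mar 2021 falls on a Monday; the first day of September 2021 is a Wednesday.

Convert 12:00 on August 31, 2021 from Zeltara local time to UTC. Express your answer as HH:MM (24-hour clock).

1 March 2021 is a Monday, so the first Sunday is March 7.
1 September 2021 is a Wednesday, so the first Sunday is September 5.
August 31, 2021 falls between 7 March and 5 September, so daylight saving is in effect and Zeltara is at UTC+05:00.
12:00 local − 5h = 07:00 UTC.

07:00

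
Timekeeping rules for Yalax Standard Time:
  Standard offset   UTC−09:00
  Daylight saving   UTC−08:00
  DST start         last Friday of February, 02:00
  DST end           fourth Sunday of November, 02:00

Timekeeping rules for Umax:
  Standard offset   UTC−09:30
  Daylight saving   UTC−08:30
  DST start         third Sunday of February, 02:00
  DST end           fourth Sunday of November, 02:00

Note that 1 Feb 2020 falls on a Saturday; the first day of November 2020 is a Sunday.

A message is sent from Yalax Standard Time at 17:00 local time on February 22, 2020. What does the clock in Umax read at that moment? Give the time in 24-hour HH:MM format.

1 February 2020 is a Saturday, so Fridays fall on 7, 14, 21, 28; the last is February 28.
1 November 2020 is a Sunday, so the first Sunday is November 1 and the fourth is November 22.
Daylight saving runs 28 February – 22 November; February 22, 2020 is outside that window, so Yalax Standard Time is on standard time at UTC−09:00.
17:00 Yalax Standard Time + 9h = 02:00 UTC (rolling into the next day, 23 February 2020).
1 February 2020 is a Saturday, so the first Sunday is February 2 and the third is February 16.
1 November 2020 is a Sunday, so the first Sunday is November 1 and the fourth is November 22.
At the standard offset (UTC−09:30), 02:00 UTC − 9h30m = 16:30 Umax standard time (rolling into the previous day, 22 February 2020).
The standard-time date in Umax, February 22, 2020, lies within the daylight-saving period (16 February – 22 November), so Umax is on daylight time, UTC−08:30.
02:00 UTC − 8h30m = 17:30 Umax (rolling into the previous day, 22 February 2020).

17:30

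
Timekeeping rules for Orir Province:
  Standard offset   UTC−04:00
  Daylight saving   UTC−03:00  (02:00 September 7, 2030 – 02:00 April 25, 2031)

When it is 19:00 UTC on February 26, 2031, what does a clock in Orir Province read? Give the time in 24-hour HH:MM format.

At the standard offset (UTC−04:00), 19:00 UTC − 4h = 15:00 Orir Province standard time.
Daylight saving runs 7 September 2030 – 25 April 2031; the standard-time date in Orir Province, February 26, 2031, is inside that window, so Orir Province is at UTC−03:00.
19:00 UTC − 3h = 16:00 local.

16:00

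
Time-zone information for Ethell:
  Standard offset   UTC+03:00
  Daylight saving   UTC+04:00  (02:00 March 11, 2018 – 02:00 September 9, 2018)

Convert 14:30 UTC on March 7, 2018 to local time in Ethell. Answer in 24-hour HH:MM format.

At the standard offset (UTC+03:00), 14:30 UTC + 3h = 17:30 Ethell standard time.
Daylight saving runs 11 March – 9 September; the standard-time date in Ethell, March 7, 2018, is outside that window, so Ethell is on standard time at UTC+03:00.
14:30 UTC + 3h = 17:30 local.

17:30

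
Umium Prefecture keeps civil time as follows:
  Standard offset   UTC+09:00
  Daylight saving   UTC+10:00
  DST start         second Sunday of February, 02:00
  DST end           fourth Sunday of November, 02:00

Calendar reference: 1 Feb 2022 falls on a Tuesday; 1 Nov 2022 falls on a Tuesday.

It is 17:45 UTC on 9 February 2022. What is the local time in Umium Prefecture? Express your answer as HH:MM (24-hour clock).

1 February 2022 is a Tuesday, so the first Sunday is February 6 and the second is February 13.
1 November 2022 is a Tuesday, so the first Sunday is November 6 and the fourth is November 27.
At the standard offset (UTC+09:00), 17:45 UTC + 9h = 02:45 Umium Prefecture standard time (rolling into the next day, 10 February 2022).
The standard-time date in Umium Prefecture, 10 February 2022, is outside the daylight-saving period (13 February – 27 November), so Umium Prefecture is on standard time, UTC+09:00.
17:45 UTC + 9h = 02:45 local (rolling into the next day, 10 February 2022).

02:45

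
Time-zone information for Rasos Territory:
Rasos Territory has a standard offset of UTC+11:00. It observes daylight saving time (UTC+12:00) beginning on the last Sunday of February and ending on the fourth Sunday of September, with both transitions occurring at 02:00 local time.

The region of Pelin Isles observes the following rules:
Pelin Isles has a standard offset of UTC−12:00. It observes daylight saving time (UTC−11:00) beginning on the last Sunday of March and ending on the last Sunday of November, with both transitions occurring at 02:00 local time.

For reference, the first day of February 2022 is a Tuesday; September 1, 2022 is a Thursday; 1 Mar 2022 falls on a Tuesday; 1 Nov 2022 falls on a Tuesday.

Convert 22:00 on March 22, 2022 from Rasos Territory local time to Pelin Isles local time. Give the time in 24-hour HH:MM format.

22:00

1 February 2022 is a Tuesday, so Sundays fall on 6, 13, 20, 27; the last is February 27.
1 September 2022 is a Thursday, so the first Sunday is September 4 and the fourth is September 25.
March 22, 2022 lies within the daylight-saving period (27 February – 25 September), so Rasos Territory is on daylight time, UTC+12:00.
22:00 Rasos Territory − 12h = 10:00 UTC.
1 March 2022 is a Tuesday, so Sundays fall on 6, 13, 20, 27; the last is March 27.
1 November 2022 is a Tuesday, so Sundays fall on 6, 13, 20, 27; the last is November 27.
At the standard offset (UTC−12:00), 10:00 UTC − 12h = 22:00 Pelin Isles standard time (rolling into the previous day, 21 March 2022).
The standard-time date in Pelin Isles, March 21, 2022, is outside the daylight-saving period (27 March – 27 November), so Pelin Isles is on standard time, UTC−12:00.
10:00 UTC − 12h = 22:00 Pelin Isles (rolling into the previous day, 21 March 2022).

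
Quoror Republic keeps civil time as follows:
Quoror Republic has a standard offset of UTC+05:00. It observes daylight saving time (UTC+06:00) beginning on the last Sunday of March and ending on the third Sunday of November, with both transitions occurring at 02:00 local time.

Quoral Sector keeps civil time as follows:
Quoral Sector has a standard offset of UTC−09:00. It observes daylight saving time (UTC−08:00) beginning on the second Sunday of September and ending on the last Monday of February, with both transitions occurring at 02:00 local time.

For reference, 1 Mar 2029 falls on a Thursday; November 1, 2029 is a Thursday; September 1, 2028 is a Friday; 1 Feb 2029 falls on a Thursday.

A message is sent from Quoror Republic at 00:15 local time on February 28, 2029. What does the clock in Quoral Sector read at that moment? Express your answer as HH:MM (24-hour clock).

1 March 2029 is a Thursday, so Sundays fall on 4, 11, 18, 25; the last is March 25.
1 November 2029 is a Thursday, so the first Sunday is November 4 and the third is November 18.
Daylight saving runs 25 March – 18 November; February 28, 2029 is outside that window, so Quoror Republic is on standard time at UTC+05:00.
00:15 Quoror Republic − 5h = 19:15 UTC (rolling into the previous day, 27 February 2029).
1 September 2028 is a Friday, so the first Sunday is September 3 and the second is September 10.
1 February 2029 is a Thursday, so Mondays fall on 5, 12, 19, 26; the last is February 26.
At the standard offset (UTC−09:00), 19:15 UTC − 9h = 10:15 Quoral Sector standard time.
The standard-time date in Quoral Sector, February 27, 2029, does not fall between 10 September 2028 and 26 February 2029, so daylight saving is not in effect and Quoral Sector is at UTC−09:00.
19:15 UTC − 9h = 10:15 Quoral Sector.

10:15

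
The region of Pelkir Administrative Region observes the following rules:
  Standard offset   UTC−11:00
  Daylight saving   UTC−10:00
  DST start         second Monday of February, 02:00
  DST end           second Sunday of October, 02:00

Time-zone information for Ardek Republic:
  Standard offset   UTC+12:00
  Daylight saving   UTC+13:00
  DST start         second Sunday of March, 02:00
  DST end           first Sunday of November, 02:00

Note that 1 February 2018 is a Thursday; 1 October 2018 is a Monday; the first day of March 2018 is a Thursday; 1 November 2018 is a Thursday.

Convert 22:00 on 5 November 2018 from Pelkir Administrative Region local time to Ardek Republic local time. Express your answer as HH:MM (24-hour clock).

1 February 2018 is a Thursday, so the first Monday is February 5 and the second is February 12.
1 October 2018 is a Monday, so the first Sunday is October 7 and the second is October 14.
Daylight saving runs 12 February – 14 October; 5 November 2018 is outside that window, so Pelkir Administrative Region is on standard time at UTC−11:00.
22:00 Pelkir Administrative Region + 11h = 09:00 UTC (rolling into the next day, 6 November 2018).
1 March 2018 is a Thursday, so the first Sunday is March 4 and the second is March 11.
1 November 2018 is a Thursday, so the first Sunday is November 4.
At the standard offset (UTC+12:00), 09:00 UTC + 12h = 21:00 Ardek Republic standard time.
The standard-time date in Ardek Republic, 6 November 2018, is outside the daylight-saving period (11 March – 4 November), so Ardek Republic is on standard time, UTC+12:00.
09:00 UTC + 12h = 21:00 Ardek Republic.

21:00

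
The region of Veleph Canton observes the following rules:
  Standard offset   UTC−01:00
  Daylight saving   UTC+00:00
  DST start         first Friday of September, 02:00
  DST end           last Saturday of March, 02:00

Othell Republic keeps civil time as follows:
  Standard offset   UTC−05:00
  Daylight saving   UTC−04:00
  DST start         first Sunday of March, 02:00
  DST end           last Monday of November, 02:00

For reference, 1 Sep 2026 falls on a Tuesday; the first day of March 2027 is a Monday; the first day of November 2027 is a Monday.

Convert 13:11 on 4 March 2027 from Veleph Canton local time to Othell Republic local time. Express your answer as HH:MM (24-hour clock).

1 September 2026 is a Tuesday, so the first Friday is September 4.
1 March 2027 is a Monday, so Saturdays fall on 6, 13, 20, 27; the last is March 27.
Daylight saving runs 4 September 2026 – 27 March 2027; 4 March 2027 is inside that window, so Veleph Canton is at UTC+00:00.
13:11 Veleph Canton − 0h = 13:11 UTC.
1 March 2027 is a Monday, so the first Sunday is March 7.
1 November 2027 is a Monday, so Mondays fall on 1, 8, 15, 22, 29; the last is November 29.
At the standard offset (UTC−05:00), 13:11 UTC − 5h = 08:11 Othell Republic standard time.
The standard-time date in Othell Republic, 4 March 2027, is outside the daylight-saving period (7 March – 29 November), so Othell Republic is on standard time, UTC−05:00.
13:11 UTC − 5h = 08:11 Othell Republic.

08:11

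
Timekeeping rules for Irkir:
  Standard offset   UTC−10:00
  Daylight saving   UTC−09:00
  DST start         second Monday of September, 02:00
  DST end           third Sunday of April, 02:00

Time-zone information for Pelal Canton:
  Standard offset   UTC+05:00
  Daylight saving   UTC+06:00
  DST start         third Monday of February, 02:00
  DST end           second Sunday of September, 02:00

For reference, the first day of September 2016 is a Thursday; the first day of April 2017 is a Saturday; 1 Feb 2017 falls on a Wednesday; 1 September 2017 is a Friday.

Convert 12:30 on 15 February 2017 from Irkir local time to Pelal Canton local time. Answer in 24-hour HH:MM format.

1 September 2016 is a Thursday, so the first Monday is September 5 and the second is September 12.
1 April 2017 is a Saturday, so the first Sunday is April 2 and the third is April 16.
15 February 2017 lies within the daylight-saving period (12 September 2016 – 16 April 2017), so Irkir is on daylight time, UTC−09:00.
12:30 Irkir + 9h = 21:30 UTC.
1 February 2017 is a Wednesday, so the first Monday is February 6 and the third is February 20.
1 September 2017 is a Friday, so the first Sunday is September 3 and the second is September 10.
At the standard offset (UTC+05:00), 21:30 UTC + 5h = 02:30 Pelal Canton standard time (rolling into the next day, 16 February 2017).
The standard-time date in Pelal Canton, 16 February 2017, is outside the daylight-saving period (20 February – 10 September), so Pelal Canton is on standard time, UTC+05:00.
21:30 UTC + 5h = 02:30 Pelal Canton (rolling into the next day, 16 February 2017).

02:30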